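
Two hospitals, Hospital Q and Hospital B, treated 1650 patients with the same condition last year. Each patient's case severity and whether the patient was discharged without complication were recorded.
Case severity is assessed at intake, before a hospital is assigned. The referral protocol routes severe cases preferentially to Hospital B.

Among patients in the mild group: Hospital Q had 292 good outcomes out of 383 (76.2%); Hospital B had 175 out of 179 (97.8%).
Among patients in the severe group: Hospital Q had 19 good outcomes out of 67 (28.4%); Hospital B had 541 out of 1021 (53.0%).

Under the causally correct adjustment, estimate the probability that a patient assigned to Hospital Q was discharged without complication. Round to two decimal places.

0.45

Hospital B is higher inside every case severity stratum but Hospital Q is higher in aggregate. Whether to stratify depends on how case severity relates to the hospital.
Case severity satisfies the back-door criterion: it is not a descendant of the hospital, and it blocks the spurious path from hospital to outcome. Adjusting for it (i.e., using the within-case severity rates) gives the causal effect.
Standardising Hospital Q to the population case severity mix: 0.341·292/383 + 0.659·19/67 = 0.447.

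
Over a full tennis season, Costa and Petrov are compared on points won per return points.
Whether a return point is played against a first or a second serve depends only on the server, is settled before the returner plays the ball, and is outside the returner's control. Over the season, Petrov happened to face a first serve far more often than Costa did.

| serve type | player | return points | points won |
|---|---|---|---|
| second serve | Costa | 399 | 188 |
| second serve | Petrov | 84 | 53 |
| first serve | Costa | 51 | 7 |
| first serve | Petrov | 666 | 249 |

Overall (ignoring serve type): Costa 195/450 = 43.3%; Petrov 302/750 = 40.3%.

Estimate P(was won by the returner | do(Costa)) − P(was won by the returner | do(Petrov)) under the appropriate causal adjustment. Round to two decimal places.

-0.21

Petrov is higher inside every serve type stratum but Costa is higher in aggregate. Whether to stratify depends on how serve type relates to the player.
The imbalance in serve type arose from how return points were allocated, not from anything the player did; and serve type independently affects the outcome. The pooled gap is confounded — condition on serve type.
Adjusting over the population distribution of serve type: 0.403·(0.471−0.631) + 0.598·(0.137−0.374) = -0.206.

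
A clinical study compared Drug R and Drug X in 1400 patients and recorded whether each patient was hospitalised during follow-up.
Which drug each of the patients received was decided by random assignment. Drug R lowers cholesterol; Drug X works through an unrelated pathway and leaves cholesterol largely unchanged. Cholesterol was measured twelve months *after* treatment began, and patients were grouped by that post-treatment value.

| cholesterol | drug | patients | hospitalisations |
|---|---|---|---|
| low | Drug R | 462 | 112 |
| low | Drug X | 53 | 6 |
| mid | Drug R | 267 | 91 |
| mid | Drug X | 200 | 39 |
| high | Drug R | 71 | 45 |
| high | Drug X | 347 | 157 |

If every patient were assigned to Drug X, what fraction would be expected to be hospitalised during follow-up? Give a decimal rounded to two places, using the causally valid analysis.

Within every cholesterol level Drug X has the lower rate, yet pooled Drug R does — Simpson's reversal.
The distribution of cholesterol is itself part of what the drug does — it is an intermediate outcome. Holding it fixed would remove that part of the effect; the total effect is the pooled difference.
So P(outcome | do(Drug X)) is just the pooled rate for Drug X: 202/600 = 0.337.

0.34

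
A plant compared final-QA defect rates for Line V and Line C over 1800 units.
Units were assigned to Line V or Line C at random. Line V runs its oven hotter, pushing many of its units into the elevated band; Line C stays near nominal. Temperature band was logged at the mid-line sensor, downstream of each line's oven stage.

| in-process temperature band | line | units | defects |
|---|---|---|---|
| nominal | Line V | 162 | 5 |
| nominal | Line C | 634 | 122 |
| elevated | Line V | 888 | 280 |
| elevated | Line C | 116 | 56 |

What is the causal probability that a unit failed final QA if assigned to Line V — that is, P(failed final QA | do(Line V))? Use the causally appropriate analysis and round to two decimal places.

0.27

In-process temperature band lies on the pathway line → in-process temperature band → outcome, so adjusting for it blocks the indirect effect. For the total causal effect of line, use the unadjusted pooled rates.
So P(outcome | do(Line V)) is just the pooled rate for Line V: 285/1050 = 0.271.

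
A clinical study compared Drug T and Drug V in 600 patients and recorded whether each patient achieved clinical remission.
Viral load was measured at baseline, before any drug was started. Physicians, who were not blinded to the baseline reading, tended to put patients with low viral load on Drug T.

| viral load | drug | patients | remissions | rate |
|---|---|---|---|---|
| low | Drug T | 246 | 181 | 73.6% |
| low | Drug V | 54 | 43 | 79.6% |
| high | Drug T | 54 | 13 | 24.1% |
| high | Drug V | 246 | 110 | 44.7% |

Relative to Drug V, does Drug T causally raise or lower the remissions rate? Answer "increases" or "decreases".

decreases

Within every viral load level Drug V has the higher rate, yet pooled Drug T does — Simpson's reversal.
Here viral load is a common cause — it drives both which drug a case falls under and the outcome. The crude comparison mixes populations; the stratum-specific rates are the causally relevant ones.
Within each level — low: 73.6% vs 79.6%; high: 24.1% vs 44.7% — Drug V is higher every time.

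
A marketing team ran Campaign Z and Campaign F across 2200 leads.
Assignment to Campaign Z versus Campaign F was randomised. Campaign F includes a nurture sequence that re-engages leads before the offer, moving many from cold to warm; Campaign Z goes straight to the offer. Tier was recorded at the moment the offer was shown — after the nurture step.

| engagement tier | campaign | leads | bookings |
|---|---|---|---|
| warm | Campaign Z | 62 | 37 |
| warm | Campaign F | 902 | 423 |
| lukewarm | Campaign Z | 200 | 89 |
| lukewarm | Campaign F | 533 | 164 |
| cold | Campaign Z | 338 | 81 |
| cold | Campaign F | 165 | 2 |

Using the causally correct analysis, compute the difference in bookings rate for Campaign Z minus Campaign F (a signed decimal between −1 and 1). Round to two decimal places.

-0.02

Campaign Z is higher inside every engagement tier stratum but Campaign F is higher in aggregate. Whether to stratify depends on how engagement tier relates to the campaign.
The distribution of engagement tier is itself part of what the campaign does — it is an intermediate outcome. Holding it fixed would remove that part of the effect; the total effect is the pooled difference.
The causal difference is the pooled difference: 0.345 − 0.368 = -0.023.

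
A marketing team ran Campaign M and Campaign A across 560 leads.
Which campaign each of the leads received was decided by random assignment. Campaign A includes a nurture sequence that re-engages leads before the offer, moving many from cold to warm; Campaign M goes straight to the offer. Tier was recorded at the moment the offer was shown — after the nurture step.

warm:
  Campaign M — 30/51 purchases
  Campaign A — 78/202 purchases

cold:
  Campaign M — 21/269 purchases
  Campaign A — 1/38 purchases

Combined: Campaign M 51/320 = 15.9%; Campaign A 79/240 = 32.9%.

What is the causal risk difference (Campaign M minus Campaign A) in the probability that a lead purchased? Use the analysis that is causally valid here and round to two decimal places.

-0.17

The engagement tier-specific comparison favours Campaign M throughout, but the pooled figures favour Campaign A. The question is whether to condition on engagement tier.
Stratifying would compare campaigns among leads the campaigns themselves sorted into engagement tier groups — a form of selection on an intermediate. The unconditioned pooled rates give the total causal effect.
The causal difference is the pooled difference: 0.159 − 0.329 = -0.170.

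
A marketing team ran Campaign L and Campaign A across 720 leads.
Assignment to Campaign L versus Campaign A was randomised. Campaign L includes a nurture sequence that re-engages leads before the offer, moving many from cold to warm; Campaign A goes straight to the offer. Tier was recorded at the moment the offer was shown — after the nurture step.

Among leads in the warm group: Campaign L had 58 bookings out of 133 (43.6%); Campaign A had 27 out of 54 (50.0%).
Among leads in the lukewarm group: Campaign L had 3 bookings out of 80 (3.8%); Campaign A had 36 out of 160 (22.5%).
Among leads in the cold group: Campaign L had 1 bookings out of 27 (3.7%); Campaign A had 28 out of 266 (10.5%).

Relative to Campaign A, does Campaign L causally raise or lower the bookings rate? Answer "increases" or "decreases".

increases

The engagement tier-specific comparison favours Campaign A throughout, but the pooled figures favour Campaign L. The question is whether to condition on engagement tier.
Engagement tier here is a post-treatment variable shaped by the campaign; conditioning on it would introduce bias rather than remove it. The overall comparison is the causal one.
Pooled: Campaign L 25.8% vs Campaign A 19.0%; Campaign L is higher overall.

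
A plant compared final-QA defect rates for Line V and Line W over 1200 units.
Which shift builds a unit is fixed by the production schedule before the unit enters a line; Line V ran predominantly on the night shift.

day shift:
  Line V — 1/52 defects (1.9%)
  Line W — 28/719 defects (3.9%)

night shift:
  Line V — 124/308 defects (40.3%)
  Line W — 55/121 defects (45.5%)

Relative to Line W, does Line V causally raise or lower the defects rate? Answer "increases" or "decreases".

The stratified and pooled comparisons disagree (Line V wins within each shift; Line W wins overall), so the answer turns on the causal role of shift.
Shift satisfies the back-door criterion: it is not a descendant of the line, and it blocks the spurious path from line to outcome. Adjusting for it (i.e., using the within-shift rates) gives the causal effect.
Within each level — day shift: 1.9% vs 3.9%; night shift: 40.3% vs 45.5% — Line V is lower every time.

decreases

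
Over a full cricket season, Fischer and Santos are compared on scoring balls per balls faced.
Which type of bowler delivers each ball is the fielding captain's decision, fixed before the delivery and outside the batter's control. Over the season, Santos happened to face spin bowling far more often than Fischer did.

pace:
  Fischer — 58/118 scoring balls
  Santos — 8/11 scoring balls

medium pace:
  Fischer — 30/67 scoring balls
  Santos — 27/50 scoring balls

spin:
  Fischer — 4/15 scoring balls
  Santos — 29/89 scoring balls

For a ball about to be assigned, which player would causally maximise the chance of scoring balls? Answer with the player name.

Santos

Bowling type is set before the player has any effect — it is not caused by the player — and it independently drives the outcome. That makes it a confounder, so the causal comparison is within bowling type levels.
Within each level — pace: 49.2% vs 72.7%; medium pace: 44.8% vs 54.0%; spin: 26.7% vs 32.6% — Santos is higher every time.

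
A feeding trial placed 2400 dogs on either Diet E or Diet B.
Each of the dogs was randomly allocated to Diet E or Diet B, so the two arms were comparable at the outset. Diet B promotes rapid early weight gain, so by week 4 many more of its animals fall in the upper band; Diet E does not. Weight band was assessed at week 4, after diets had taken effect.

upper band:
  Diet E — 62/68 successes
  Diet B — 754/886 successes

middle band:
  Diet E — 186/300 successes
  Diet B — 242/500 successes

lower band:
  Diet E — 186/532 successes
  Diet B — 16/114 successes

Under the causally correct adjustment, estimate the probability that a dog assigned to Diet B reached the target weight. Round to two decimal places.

Because the diet influences week-4 weight band, week-4 weight band is a post-treatment mediator, not a confounder. Stratifying on it would bias the estimate; the causal effect is the crude pooled difference.
So P(outcome | do(Diet B)) is just the pooled rate for Diet B: 1012/1500 = 0.675.

0.67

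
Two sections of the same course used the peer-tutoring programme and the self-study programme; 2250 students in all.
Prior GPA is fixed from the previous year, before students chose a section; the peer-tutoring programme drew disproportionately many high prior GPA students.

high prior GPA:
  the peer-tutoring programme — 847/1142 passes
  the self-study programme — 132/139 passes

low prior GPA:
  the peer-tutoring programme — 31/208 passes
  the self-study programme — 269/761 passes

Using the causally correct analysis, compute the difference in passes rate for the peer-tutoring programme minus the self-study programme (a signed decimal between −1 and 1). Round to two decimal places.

Prior GPA band differs across teaching methods for reasons unrelated to any effect of the teaching method itself, and it separately predicts the outcome — a classic confounder. We must compare within prior GPA band levels.
Adjusting over the population distribution of prior GPA band: 0.569·(0.742−0.950) + 0.431·(0.149−0.353) = -0.206.

-0.21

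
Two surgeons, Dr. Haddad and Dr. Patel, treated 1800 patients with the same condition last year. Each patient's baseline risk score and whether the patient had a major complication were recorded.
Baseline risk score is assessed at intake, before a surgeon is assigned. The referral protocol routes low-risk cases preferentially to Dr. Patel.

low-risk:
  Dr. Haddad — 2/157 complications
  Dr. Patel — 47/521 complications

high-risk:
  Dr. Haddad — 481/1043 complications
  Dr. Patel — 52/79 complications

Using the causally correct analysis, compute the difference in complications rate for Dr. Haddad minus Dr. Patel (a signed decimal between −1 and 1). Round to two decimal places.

-0.15

The baseline risk score-specific comparison favours Dr. Haddad throughout, but the pooled figures favour Dr. Patel. The question is whether to condition on baseline risk score.
Here baseline risk score is a common cause — it drives both which surgeon a case falls under and the outcome. The crude comparison mixes populations; the stratum-specific rates are the causally relevant ones.
Adjusting over the population distribution of baseline risk score: 0.377·(0.013−0.090) + 0.623·(0.461−0.658) = -0.152.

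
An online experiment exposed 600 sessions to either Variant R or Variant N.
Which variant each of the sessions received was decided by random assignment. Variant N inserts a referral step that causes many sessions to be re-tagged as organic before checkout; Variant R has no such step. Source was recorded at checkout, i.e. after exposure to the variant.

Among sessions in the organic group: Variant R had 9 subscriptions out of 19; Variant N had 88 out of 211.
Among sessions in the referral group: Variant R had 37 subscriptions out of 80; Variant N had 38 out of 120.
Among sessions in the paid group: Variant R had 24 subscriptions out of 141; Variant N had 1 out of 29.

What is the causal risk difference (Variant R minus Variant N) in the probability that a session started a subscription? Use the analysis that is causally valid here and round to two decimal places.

The distribution of traffic source is itself part of what the variant does — it is an intermediate outcome. Holding it fixed would remove that part of the effect; the total effect is the pooled difference.
The causal difference is the pooled difference: 0.292 − 0.353 = -0.061.

-0.06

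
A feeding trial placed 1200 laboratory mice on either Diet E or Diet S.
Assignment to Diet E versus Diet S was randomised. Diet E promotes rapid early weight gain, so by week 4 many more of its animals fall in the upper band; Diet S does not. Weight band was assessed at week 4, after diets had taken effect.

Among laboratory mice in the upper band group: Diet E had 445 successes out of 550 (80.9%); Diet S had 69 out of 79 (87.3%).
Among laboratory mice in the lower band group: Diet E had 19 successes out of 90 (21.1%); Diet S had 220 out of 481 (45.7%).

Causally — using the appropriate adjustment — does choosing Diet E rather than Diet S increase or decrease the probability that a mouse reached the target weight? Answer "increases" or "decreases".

The week-4 weight band-specific comparison favours Diet S throughout, but the pooled figures favour Diet E. The question is whether to condition on week-4 weight band.
The distribution of week-4 weight band is itself part of what the diet does — it is an intermediate outcome. Holding it fixed would remove that part of the effect; the total effect is the pooled difference.
Pooled: Diet E 72.5% vs Diet S 51.6%; Diet E is higher overall.

increases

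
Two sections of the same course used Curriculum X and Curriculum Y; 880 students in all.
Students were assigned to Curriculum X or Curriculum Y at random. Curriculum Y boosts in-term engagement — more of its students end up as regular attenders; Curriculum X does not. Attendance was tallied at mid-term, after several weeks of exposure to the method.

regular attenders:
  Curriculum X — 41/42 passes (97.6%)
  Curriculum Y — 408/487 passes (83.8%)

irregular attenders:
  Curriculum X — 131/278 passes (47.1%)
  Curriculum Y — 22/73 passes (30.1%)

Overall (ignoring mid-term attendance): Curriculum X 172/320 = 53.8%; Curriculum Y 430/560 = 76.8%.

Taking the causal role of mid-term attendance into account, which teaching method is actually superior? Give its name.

Curriculum Y

Mid-term attendance here is a post-treatment variable shaped by the teaching method; conditioning on it would introduce bias rather than remove it. The overall comparison is the causal one.
Pooled: Curriculum X 53.8% vs Curriculum Y 76.8%; Curriculum Y is higher overall.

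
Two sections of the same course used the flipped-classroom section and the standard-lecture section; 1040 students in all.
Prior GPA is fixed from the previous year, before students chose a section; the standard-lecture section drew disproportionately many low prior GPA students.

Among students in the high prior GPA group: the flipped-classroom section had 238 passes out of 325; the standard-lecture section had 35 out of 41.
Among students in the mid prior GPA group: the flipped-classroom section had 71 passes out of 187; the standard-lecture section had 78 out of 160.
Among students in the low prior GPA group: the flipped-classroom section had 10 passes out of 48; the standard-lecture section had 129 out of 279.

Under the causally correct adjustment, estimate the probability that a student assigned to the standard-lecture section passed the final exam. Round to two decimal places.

0.61

The imbalance in prior GPA band arose from how students were allocated, not from anything the teaching method did; and prior GPA band independently affects the outcome. The pooled gap is confounded — condition on prior GPA band.
Standardising the standard-lecture section to the population prior GPA band mix: 0.352·35/41 + 0.334·78/160 + 0.314·129/279 = 0.608.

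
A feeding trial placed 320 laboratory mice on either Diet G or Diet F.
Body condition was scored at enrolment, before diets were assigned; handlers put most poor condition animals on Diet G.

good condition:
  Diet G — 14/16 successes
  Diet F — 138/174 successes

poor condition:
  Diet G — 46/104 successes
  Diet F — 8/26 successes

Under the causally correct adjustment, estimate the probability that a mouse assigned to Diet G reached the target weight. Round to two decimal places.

0.70

Nothing the diet does changes starting body condition; the imbalance is an allocation artefact. With starting body condition also predicting the outcome, the pooled figure is confounded, and the within-stratum comparison is the causal one.
Standardising Diet G to the population starting body condition mix: 0.594·14/16 + 0.406·46/104 = 0.699.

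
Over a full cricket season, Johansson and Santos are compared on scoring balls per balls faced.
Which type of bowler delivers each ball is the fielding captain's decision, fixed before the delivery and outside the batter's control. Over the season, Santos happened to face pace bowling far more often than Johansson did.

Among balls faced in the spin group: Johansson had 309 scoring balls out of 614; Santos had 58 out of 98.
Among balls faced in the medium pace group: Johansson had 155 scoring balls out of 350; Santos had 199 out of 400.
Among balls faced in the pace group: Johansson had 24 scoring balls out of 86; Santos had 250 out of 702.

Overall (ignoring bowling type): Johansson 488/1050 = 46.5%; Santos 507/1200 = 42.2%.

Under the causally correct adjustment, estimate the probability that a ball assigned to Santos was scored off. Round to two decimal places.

Bowling type satisfies the back-door criterion: it is not a descendant of the player, and it blocks the spurious path from player to outcome. Adjusting for it (i.e., using the within-bowling type rates) gives the causal effect.
Standardising Santos to the population bowling type mix: 0.316·58/98 + 0.333·199/400 + 0.350·250/702 = 0.478.

0.48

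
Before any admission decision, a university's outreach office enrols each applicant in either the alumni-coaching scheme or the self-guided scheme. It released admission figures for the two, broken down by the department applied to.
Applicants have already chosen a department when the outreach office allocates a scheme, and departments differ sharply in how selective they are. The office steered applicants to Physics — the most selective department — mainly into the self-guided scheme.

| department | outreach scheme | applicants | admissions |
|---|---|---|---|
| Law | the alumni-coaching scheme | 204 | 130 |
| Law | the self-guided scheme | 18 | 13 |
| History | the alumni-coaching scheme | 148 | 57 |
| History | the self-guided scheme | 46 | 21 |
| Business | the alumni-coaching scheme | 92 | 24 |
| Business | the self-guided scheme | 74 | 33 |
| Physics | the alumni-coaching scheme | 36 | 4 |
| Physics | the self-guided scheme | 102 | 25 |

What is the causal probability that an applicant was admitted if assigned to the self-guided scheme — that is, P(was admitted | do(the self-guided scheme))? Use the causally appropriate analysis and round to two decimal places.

Department differs across outreach schemes for reasons unrelated to any effect of the outreach scheme itself, and it separately predicts the outcome — a classic confounder. We must compare within department levels.
Standardising the self-guided scheme to the population department mix: 0.308·13/18 + 0.269·21/46 + 0.231·33/74 + 0.192·25/102 = 0.495.

0.50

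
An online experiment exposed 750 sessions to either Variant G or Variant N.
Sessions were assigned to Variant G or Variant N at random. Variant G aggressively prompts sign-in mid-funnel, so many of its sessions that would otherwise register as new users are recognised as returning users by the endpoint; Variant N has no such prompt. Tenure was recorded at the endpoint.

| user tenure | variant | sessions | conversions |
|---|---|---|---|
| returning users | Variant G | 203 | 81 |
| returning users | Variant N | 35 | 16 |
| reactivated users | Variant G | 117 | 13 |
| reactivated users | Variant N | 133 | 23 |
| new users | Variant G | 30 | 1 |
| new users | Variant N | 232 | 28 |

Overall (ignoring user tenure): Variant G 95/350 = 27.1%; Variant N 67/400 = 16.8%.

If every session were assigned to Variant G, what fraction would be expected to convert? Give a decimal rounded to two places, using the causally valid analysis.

The stratified and pooled comparisons disagree (Variant N wins within each user tenure; Variant G wins overall), so the answer turns on the causal role of user tenure.
User tenure lies on the pathway variant → user tenure → outcome, so adjusting for it blocks the indirect effect. For the total causal effect of variant, use the unadjusted pooled rates.
So P(outcome | do(Variant G)) is just the pooled rate for Variant G: 95/350 = 0.271.

0.27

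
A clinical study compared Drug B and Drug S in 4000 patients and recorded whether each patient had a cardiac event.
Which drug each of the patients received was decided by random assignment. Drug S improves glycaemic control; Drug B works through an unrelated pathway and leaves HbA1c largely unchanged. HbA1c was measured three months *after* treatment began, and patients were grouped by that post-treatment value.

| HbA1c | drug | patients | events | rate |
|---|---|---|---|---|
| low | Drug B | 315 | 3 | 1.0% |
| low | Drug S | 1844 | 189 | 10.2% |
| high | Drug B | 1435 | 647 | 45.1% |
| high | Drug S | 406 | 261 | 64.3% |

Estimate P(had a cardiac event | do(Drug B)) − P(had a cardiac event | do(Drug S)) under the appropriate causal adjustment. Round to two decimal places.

Stratifying would compare drugs among patients the drugs themselves sorted into HbA1c groups — a form of selection on an intermediate. The unconditioned pooled rates give the total causal effect.
The causal difference is the pooled difference: 0.371 − 0.200 = +0.171.

+0.17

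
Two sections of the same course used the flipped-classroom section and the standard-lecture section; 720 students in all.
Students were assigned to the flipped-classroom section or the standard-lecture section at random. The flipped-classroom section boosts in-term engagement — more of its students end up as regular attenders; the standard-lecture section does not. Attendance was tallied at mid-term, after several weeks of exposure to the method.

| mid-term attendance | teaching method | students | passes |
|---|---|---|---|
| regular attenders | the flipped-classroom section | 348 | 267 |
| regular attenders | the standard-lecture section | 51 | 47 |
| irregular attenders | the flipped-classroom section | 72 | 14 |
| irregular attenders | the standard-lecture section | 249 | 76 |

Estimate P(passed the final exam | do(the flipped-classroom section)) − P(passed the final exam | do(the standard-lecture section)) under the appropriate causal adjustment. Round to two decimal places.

+0.26

Within every mid-term attendance level the standard-lecture section has the higher rate, yet pooled the flipped-classroom section does — Simpson's reversal.
Mid-term attendance lies on the pathway teaching method → mid-term attendance → outcome, so adjusting for it blocks the indirect effect. For the total causal effect of teaching method, use the unadjusted pooled rates.
The causal difference is the pooled difference: 0.669 − 0.410 = +0.259.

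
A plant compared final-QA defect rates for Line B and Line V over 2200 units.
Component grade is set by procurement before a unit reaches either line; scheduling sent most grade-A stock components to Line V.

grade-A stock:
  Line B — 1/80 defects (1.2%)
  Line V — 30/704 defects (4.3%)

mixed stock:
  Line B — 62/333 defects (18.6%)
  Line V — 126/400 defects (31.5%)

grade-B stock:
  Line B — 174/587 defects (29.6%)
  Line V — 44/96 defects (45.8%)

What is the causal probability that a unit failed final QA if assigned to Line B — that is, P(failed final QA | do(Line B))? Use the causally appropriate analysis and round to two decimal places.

The component grade-specific comparison favours Line B throughout, but the pooled figures favour Line V. The question is whether to condition on component grade.
Since component grade is a pre-existing factor (not a product of the line) and it affects the outcome on its own, it is a confounder. The stratified rates, not the pooled rate, identify the causal effect.
Standardising Line B to the population component grade mix: 0.356·1/80 + 0.333·62/333 + 0.310·174/587 = 0.159.

0.16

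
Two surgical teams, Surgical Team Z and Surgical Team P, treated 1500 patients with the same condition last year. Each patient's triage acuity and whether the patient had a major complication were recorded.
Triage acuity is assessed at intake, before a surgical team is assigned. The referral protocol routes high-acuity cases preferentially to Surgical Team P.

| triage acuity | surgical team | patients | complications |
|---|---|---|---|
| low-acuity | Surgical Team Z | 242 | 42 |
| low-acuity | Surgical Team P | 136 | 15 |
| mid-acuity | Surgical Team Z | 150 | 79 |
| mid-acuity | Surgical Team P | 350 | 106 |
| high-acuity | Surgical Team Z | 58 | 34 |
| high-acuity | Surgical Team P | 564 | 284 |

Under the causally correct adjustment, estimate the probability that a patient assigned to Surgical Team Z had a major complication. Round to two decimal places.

0.46

The stratified and pooled comparisons disagree (Surgical Team P wins within each triage acuity; Surgical Team Z wins overall), so the answer turns on the causal role of triage acuity.
The imbalance in triage acuity arose from how patients were allocated, not from anything the surgical team did; and triage acuity independently affects the outcome. The pooled gap is confounded — condition on triage acuity.
Standardising Surgical Team Z to the population triage acuity mix: 0.252·42/242 + 0.333·79/150 + 0.415·34/58 = 0.462.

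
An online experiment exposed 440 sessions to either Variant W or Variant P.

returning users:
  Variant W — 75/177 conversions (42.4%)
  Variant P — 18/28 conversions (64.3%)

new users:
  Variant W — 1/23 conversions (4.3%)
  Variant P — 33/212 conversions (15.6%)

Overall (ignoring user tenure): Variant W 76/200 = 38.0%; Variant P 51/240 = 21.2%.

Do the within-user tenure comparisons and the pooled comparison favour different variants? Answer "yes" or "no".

Within each user tenure level (returning users 42.4% vs 64.3%; new users 4.3% vs 15.6%), Variant P has the higher rate every time. Pooled: 38.0% vs 21.2% — Variant W has the higher rate overall. The two comparisons disagree.

yes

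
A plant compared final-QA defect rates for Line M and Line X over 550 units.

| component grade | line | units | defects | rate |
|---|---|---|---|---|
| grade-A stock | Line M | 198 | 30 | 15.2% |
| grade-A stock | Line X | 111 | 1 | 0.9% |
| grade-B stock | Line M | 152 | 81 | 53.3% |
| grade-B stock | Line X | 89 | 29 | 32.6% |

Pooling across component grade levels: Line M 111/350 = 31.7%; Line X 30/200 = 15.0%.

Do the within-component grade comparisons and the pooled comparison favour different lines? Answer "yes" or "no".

no

Within each component grade level (grade-A stock 15.2% vs 0.9%; grade-B stock 53.3% vs 32.6%), Line X has the lower rate every time. Pooled: 31.7% vs 15.0% — Line X has the lower rate overall. They agree.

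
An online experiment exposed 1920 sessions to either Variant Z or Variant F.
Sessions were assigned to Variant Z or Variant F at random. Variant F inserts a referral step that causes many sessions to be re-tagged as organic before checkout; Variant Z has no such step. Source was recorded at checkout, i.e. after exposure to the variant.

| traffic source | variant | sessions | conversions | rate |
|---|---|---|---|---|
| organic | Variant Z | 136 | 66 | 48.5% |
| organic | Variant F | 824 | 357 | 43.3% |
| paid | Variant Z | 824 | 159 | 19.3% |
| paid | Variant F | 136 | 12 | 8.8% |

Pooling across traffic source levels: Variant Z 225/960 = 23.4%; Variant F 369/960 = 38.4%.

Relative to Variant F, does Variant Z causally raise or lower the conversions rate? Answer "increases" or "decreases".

decreases

The distribution of traffic source is itself part of what the variant does — it is an intermediate outcome. Holding it fixed would remove that part of the effect; the total effect is the pooled difference.
Pooled: Variant Z 23.4% vs Variant F 38.4%; Variant F is higher overall.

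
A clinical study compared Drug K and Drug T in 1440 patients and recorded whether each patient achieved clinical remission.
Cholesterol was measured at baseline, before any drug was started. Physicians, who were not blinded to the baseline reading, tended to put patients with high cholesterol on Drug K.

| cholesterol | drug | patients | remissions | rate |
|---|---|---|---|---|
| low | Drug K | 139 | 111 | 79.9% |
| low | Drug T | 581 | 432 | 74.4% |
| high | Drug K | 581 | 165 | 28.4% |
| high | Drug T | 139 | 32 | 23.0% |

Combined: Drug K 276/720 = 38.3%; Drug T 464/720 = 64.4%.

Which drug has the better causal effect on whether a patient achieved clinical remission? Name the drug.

Drug K

Cholesterol differs across drugs for reasons unrelated to any effect of the drug itself, and it separately predicts the outcome — a classic confounder. We must compare within cholesterol levels.
Within each level — low: 79.9% vs 74.4%; high: 28.4% vs 23.0% — Drug K is higher every time.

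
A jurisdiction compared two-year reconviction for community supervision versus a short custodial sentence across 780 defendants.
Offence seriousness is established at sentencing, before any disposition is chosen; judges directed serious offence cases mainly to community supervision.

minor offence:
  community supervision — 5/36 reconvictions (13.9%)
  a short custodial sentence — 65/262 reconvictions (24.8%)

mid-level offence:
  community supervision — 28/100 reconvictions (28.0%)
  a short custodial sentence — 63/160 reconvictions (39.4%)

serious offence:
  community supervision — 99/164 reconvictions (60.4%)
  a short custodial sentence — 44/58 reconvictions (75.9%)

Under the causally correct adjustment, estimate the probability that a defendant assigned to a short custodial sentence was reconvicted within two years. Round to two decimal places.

Offence seriousness is set before the disposition has any effect — it is not caused by the disposition — and it independently drives the outcome. That makes it a confounder, so the causal comparison is within offence seriousness levels.
Standardising a short custodial sentence to the population offence seriousness mix: 0.382·65/262 + 0.333·63/160 + 0.285·44/58 = 0.442.

0.44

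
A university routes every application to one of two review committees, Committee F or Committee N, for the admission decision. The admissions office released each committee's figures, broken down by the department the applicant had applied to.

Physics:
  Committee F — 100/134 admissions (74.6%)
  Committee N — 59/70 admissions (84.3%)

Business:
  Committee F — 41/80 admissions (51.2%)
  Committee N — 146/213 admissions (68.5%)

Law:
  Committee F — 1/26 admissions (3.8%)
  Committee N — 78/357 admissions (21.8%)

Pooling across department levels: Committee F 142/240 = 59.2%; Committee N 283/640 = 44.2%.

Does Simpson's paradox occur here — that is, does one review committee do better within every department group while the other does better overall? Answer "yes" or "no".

yes

Within each department level (Physics 74.6% vs 84.3%; Business 51.2% vs 68.5%; Law 3.8% vs 21.8%), Committee N has the higher rate every time. Pooled: 59.2% vs 44.2% — Committee F has the higher rate overall. The two comparisons disagree.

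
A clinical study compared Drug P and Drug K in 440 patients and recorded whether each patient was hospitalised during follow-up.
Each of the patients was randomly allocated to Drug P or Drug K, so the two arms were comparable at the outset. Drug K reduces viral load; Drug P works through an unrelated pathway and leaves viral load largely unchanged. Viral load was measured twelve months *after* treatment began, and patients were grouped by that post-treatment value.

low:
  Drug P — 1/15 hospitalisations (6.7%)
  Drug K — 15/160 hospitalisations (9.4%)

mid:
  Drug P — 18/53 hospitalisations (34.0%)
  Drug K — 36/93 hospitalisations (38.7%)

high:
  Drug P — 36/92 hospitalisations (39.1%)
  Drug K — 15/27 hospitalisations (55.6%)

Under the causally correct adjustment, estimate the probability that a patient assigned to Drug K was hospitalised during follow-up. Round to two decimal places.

Viral load is recorded after the drug and is itself shifted by it — it sits on the causal path from drug to outcome. Conditioning on a mediator would strip out part of the effect we want; the pooled comparison gives the total causal effect.
So P(outcome | do(Drug K)) is just the pooled rate for Drug K: 66/280 = 0.236.

0.24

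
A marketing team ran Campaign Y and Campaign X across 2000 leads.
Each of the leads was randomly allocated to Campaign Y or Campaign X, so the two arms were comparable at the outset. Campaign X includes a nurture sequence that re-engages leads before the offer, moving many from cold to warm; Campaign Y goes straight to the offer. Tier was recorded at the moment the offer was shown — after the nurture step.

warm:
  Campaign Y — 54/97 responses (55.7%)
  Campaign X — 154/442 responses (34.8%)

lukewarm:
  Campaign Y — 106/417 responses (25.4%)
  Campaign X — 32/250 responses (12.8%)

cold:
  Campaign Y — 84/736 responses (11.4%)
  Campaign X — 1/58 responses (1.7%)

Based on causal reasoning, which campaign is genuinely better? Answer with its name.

Campaign X

Campaign Y is higher inside every engagement tier stratum but Campaign X is higher in aggregate. Whether to stratify depends on how engagement tier relates to the campaign.
Stratifying would compare campaigns among leads the campaigns themselves sorted into engagement tier groups — a form of selection on an intermediate. The unconditioned pooled rates give the total causal effect.
Pooled: Campaign Y 19.5% vs Campaign X 24.9%; Campaign X is higher overall.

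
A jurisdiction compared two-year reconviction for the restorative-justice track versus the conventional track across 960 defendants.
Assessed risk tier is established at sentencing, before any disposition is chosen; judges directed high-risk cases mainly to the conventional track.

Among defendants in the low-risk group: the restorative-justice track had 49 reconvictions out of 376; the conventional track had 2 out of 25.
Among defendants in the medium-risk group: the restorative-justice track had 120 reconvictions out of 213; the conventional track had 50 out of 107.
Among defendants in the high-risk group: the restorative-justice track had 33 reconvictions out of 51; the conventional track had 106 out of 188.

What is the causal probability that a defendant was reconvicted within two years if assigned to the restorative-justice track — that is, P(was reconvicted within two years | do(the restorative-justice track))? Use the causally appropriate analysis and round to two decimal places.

Assessed risk tier is set before the disposition has any effect — it is not caused by the disposition — and it independently drives the outcome. That makes it a confounder, so the causal comparison is within assessed risk tier levels.
Standardising the restorative-justice track to the population assessed risk tier mix: 0.418·49/376 + 0.333·120/213 + 0.249·33/51 = 0.403.

0.40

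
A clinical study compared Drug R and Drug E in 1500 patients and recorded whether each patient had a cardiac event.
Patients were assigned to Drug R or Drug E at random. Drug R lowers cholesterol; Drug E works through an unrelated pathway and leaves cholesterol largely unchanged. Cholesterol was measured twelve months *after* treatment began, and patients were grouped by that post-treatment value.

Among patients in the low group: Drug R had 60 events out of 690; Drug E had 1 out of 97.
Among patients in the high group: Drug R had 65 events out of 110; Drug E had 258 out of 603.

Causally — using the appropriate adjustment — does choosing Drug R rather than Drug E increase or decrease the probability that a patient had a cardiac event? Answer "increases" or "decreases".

Cholesterol is downstream of the drug. One should not condition on a consequence of treatment, so the overall rates are the right comparison.
Pooled: Drug R 15.6% vs Drug E 37.0%; Drug R is lower overall.

decreases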